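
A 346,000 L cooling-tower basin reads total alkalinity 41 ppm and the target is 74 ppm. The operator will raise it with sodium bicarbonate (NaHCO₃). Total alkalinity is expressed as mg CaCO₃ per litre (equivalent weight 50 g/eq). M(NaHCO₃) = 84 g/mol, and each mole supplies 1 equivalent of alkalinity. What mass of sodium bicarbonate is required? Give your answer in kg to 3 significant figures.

Alkalinity to add: (74 − 41) = 33 mg/L as CaCO₃ × 346,000 L = 11,420 g as CaCO₃.
Equivalents: 11,420 g ÷ 50 g/eq = 228.4 eq.
NaHCO₃ supplies 1 eq per mole → 228.4 mol.
Mass: 228.4 mol × 84 g/mol = 19,180 g.

19.2 kg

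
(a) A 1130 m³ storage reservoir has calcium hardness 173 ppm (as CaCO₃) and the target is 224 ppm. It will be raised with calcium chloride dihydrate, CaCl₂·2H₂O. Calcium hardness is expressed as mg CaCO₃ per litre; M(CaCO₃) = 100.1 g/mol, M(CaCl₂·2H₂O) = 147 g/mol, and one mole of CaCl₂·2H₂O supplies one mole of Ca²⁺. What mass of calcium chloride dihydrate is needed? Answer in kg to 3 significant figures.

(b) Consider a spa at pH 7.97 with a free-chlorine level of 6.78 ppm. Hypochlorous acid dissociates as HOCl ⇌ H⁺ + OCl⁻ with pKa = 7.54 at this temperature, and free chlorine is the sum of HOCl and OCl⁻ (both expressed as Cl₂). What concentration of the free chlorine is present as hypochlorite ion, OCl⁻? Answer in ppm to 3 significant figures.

(a) Volume: 1130 m³ = 1,130,000 L.
(a) Hardness to add: (224 − 173) = 51 mg/L as CaCO₃ × 1,130,000 L = 57,630 g as CaCO₃.
(a) Moles of Ca²⁺ (1 mol Ca²⁺ ≡ 1 mol CaCO₃): 57,630 / 100.1 g/mol = 575.7 mol.
(a) Mass of CaCl₂·2H₂O: 575.7 × 147 = 84,630 g.

(b) [OCl⁻]/[HOCl] = 10^(pH − pKa) = 10^(7.97 − 7.54) = 10^0.43 = 2.692.
(b) Fraction as HOCl = 1 / (1 + 2.692) = 0.2709.
(b) OCl⁻ = (1 − 0.2709) × 6.78 ppm = 4.943 ppm.

(a) 84.6 kg; (b) 4.94 ppm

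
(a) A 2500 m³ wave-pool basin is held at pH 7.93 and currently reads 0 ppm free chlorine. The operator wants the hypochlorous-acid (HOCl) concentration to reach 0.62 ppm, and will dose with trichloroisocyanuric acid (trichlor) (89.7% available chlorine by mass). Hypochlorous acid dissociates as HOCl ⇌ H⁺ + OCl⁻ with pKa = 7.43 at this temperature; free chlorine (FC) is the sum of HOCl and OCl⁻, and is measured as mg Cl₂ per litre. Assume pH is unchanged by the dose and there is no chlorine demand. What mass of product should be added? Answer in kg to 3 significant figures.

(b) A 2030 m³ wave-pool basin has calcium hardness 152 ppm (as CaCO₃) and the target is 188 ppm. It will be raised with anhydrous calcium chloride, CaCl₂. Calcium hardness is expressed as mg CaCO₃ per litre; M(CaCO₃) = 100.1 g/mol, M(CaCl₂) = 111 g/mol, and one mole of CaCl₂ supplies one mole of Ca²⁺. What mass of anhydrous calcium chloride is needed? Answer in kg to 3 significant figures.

(a) 7.19 kg; (b) 81.0 kg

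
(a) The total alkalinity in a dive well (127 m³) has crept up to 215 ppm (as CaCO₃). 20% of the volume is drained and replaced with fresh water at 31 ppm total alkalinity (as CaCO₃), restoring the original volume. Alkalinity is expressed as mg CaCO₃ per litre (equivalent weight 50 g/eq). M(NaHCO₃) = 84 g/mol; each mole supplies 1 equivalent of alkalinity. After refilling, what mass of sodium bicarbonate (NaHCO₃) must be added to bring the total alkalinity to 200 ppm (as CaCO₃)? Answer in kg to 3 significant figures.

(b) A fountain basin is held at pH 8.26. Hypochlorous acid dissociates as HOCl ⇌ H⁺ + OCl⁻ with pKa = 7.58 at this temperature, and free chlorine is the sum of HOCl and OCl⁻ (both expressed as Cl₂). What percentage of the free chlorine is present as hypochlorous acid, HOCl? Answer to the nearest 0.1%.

(a) Volume: 127 m³ = 127,000 L.
(a) After draining 20% and refilling: 215 × 0.80 + 31 × 0.20 = 178.2 ppm.
(a) Deficit to target: 200 − 178.2 = 21.8 mg/L.
(a) As CaCO₃: 21.8 mg/L × 127,000 L = 2769 g; ÷ 50 g/eq ÷ 1 = 55.37 mol NaHCO₃.
(a) Mass: 55.37 × 84 = 4651 g.

(b) [OCl⁻]/[HOCl] = 10^(pH − pKa) = 10^(8.26 − 7.58) = 10^0.68 = 4.786.
(b) Fraction as HOCl = 1 / (1 + 4.786) = 0.1728.

(a) 4.65 kg; (b) 17.3%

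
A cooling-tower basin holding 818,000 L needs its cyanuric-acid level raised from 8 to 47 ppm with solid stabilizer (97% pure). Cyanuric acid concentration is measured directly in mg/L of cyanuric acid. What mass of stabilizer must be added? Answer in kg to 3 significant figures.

32.9 kg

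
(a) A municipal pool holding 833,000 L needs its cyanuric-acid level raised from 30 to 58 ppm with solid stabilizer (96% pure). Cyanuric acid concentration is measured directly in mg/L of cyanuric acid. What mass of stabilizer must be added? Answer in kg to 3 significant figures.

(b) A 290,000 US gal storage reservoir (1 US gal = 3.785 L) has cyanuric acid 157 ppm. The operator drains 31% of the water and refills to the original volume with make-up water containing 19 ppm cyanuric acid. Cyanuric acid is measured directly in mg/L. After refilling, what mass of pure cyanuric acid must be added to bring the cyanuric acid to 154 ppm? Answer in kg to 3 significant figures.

(a) 24.3 kg; (b) 43.7 kg

(a) CYA to add: (58 − 30) = 28 mg/L × 833,000 L = 23,320 g cyanuric acid.
(a) At 96% purity: 23,320 / 0.96 = 24,300 g product.

(b) Volume: 290,000 US gal × 3.785 L/gal = 1,097,650 L.
(b) After draining 31% and refilling: 157 × 0.69 + 19 × 0.31 = 114.22 ppm.
(b) Deficit to target: 154 − 114.22 = 39.78 mg/L.
(b) Mass: 39.78 mg/L × 1,097,650 L = 43,660 g cyanuric acid.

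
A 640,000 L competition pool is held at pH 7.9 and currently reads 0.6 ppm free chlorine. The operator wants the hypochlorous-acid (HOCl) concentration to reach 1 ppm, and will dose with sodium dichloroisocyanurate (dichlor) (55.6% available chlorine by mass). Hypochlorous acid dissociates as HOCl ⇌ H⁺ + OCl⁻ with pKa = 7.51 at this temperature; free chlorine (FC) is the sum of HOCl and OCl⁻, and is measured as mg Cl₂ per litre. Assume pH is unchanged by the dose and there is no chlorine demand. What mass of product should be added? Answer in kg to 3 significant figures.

[OCl⁻]/[HOCl] = 10^(pH − pKa) = 10^(7.9 − 7.51) = 2.455; fraction as HOCl = 1/(1 + 2.455) = 0.2895.
Free chlorine required for 1 ppm HOCl: 1 / 0.2895 = 3.455 ppm.
FC to add: 3.455 − 0.6 = 2.855 mg/L as Cl₂.
Cl₂ equivalent: 2.855 mg/L × 640,000 L = 1827 g.
Product at 55.6% available Cl: 1827 / 0.556 = 3286 g.

3.29 kg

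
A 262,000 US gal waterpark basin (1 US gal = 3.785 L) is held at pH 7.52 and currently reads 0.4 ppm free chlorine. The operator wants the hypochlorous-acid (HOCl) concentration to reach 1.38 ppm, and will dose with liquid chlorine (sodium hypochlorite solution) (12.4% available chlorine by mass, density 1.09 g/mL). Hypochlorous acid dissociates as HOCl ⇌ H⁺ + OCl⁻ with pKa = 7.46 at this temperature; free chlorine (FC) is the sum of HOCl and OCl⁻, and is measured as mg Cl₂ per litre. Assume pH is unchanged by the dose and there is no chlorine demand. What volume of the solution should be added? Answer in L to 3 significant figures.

18.8 L

Volume: 262,000 US gal × 3.785 L/gal = 991,670 L.
[OCl⁻]/[HOCl] = 10^(pH − pKa) = 10^(7.52 − 7.46) = 1.148; fraction as HOCl = 1/(1 + 1.148) = 0.4655.
Free chlorine required for 1.38 ppm HOCl: 1.38 / 0.4655 = 2.964 ppm.
FC to add: 2.964 − 0.4 = 2.564 mg/L as Cl₂.
Cl₂ equivalent: 2.564 mg/L × 991,670 L = 2543 g.
Product at 12.4% available Cl: 2543 / 0.124 = 20,510 g.
Volume: 20,510 g ÷ 1.09 g/mL = 18,820 mL.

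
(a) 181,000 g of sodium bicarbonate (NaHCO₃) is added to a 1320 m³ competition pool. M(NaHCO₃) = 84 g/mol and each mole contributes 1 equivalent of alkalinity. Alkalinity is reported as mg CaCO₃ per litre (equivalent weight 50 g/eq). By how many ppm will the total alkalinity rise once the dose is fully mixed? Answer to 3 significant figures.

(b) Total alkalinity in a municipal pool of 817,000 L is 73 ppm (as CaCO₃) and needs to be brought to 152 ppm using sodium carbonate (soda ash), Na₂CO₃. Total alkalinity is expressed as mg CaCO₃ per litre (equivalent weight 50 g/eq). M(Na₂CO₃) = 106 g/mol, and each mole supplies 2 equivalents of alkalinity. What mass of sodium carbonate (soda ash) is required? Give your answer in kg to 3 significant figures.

(a) 81.6 ppm; (b) 68.4 kg

(a) Volume: 1320 m³ = 1,320,000 L.
(a) Moles of NaHCO₃: 181,000 g ÷ 84 g/mol = 2155 mol → 2155 eq of alkalinity.
(a) As CaCO₃: 2155 eq × 50 g/eq = 107,700 g.
(a) Rise: 107,700 g / 1,320,000 L × 1000 = 81.62 mg/L.

(b) Alkalinity to add: (152 − 73) = 79 mg/L as CaCO₃ × 817,000 L = 64,540 g as CaCO₃.
(b) Equivalents: 64,540 g ÷ 50 g/eq = 1291 eq.
(b) Each mole of Na₂CO₃ supplies 2 eq, so 1291 / 2 = 645.4 mol.
(b) Mass: 645.4 mol × 106 g/mol = 68,420 g.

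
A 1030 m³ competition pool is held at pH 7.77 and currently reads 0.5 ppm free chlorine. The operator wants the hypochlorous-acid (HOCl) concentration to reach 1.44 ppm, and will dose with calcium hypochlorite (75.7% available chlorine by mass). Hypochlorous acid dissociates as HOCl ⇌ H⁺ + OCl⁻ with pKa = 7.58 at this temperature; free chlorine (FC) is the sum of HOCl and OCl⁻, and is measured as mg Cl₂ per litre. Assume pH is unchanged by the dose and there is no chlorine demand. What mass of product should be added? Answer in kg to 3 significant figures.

Volume: 1030 m³ = 1,030,000 L.
[OCl⁻]/[HOCl] = 10^(pH − pKa) = 10^(7.77 − 7.58) = 1.549; fraction as HOCl = 1/(1 + 1.549) = 0.3923.
Free chlorine required for 1.44 ppm HOCl: 1.44 / 0.3923 = 3.67 ppm.
FC to add: 3.67 − 0.5 = 3.17 mg/L as Cl₂.
Cl₂ equivalent: 3.17 mg/L × 1,030,000 L = 3265 g.
Product at 75.7% available Cl: 3265 / 0.757 = 4314 g.

4.31 kg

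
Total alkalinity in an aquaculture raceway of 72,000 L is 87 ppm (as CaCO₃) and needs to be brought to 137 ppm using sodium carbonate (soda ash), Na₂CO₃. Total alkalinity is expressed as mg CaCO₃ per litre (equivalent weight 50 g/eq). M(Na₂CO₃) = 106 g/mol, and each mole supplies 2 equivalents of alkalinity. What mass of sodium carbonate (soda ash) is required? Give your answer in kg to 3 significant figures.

3.82 kg

Alkalinity to add: (137 − 87) = 50 mg/L as CaCO₃ × 72,000 L = 3600 g as CaCO₃.
Equivalents: 3600 g ÷ 50 g/eq = 72 eq.
Each mole of Na₂CO₃ supplies 2 eq, so 72 / 2 = 36 mol.
Mass: 36 mol × 106 g/mol = 3816 g.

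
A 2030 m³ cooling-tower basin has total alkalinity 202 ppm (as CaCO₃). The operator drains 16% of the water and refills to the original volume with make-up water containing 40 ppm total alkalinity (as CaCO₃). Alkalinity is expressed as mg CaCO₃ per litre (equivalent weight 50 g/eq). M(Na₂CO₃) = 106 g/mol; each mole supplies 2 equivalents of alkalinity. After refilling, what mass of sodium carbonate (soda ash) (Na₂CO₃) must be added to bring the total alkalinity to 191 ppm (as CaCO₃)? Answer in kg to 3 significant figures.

Volume: 2030 m³ = 2,030,000 L.
After draining 16% and refilling: 202 × 0.84 + 40 × 0.16 = 176.08 ppm.
Deficit to target: 191 − 176.08 = 14.92 mg/L.
As CaCO₃: 14.92 mg/L × 2,030,000 L = 30,290 g; ÷ 50 g/eq ÷ 2 = 302.9 mol Na₂CO₃.
Mass: 302.9 × 106 = 32,100 g.

32.1 kg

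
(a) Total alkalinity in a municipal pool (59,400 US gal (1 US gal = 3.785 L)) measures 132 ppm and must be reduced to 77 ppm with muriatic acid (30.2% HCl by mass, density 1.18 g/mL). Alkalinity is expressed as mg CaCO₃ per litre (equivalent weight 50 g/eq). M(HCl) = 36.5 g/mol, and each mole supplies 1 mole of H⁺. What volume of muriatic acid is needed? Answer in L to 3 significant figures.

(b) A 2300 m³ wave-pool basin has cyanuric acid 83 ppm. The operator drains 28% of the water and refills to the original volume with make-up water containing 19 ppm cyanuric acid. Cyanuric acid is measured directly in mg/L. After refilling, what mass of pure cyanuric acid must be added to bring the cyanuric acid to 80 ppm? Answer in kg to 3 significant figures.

(a) 25.3 L; (b) 34.3 kg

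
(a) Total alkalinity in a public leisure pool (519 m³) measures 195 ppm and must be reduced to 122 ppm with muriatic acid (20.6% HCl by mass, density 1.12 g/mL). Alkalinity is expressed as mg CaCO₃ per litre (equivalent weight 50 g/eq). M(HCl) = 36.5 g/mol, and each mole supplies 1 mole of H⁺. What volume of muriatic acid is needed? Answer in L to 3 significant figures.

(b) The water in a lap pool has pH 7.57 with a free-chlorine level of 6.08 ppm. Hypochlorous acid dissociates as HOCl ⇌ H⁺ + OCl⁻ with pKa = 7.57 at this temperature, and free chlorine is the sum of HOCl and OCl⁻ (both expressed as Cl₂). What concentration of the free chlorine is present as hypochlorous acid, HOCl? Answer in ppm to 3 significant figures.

(a) Volume: 519 m³ = 519,000 L.
(a) Alkalinity to neutralize: (195 − 122) = 73 mg/L as CaCO₃ × 519,000 L = 37,890 g as CaCO₃.
(a) Equivalents of H⁺ required: 37,890 ÷ 50 g/eq = 757.7 eq = 757.7 mol HCl.
(a) Mass of HCl: 757.7 × 36.5 = 27,660 g.
(a) Mass of 20.6% solution: 27,660 / 0.206 = 134,300 g.
(a) Volume: 134,300 g ÷ 1.12 g/mL = 119,900 mL.

(b) [OCl⁻]/[HOCl] = 10^(pH − pKa) = 10^(7.57 − 7.57) = 10^0.00 = 1.
(b) Fraction as HOCl = 1 / (1 + 1) = 0.5.
(b) HOCl = 0.5 × 6.08 ppm = 3.04 ppm.

(a) 120 L; (b) 3.04 ppm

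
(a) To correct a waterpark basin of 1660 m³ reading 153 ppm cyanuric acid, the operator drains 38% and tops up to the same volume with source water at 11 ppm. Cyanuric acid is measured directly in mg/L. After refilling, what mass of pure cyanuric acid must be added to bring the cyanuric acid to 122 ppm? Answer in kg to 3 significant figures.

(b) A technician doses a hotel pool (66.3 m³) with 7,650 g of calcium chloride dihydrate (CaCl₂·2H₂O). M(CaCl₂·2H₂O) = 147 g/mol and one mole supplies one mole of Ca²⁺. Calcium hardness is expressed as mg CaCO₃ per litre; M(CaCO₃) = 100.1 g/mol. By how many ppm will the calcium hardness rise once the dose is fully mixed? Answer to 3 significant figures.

(a) 38.1 kg; (b) 78.6 ppm

(a) Volume: 1660 m³ = 1,660,000 L.
(a) After draining 38% and refilling: 153 × 0.62 + 11 × 0.38 = 99.04 ppm.
(a) Deficit to target: 122 − 99.04 = 22.96 mg/L.
(a) Mass: 22.96 mg/L × 1,660,000 L = 38,110 g cyanuric acid.

(b) Volume: 66.3 m³ = 66,300 L.
(b) Moles of Ca²⁺: 7,650 g ÷ 147 g/mol = 52.04 mol.
(b) As CaCO₃: 52.04 mol × 100.1 g/mol = 5209 g.
(b) Rise: 5209 g / 66,300 L × 1000 = 78.57 mg/L.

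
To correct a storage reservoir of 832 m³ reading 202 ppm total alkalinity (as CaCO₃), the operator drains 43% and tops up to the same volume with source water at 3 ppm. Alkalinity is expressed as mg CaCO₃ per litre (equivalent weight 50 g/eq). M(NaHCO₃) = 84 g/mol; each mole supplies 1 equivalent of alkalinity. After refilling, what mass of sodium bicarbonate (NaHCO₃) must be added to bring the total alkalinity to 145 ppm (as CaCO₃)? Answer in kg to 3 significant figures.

Volume: 832 m³ = 832,000 L.
After draining 43% and refilling: 202 × 0.57 + 3 × 0.43 = 116.43 ppm.
Deficit to target: 145 − 116.43 = 28.57 mg/L.
As CaCO₃: 28.57 mg/L × 832,000 L = 23,770 g; ÷ 50 g/eq ÷ 1 = 475.4 mol NaHCO₃.
Mass: 475.4 × 84 = 39,930 g.

39.9 kg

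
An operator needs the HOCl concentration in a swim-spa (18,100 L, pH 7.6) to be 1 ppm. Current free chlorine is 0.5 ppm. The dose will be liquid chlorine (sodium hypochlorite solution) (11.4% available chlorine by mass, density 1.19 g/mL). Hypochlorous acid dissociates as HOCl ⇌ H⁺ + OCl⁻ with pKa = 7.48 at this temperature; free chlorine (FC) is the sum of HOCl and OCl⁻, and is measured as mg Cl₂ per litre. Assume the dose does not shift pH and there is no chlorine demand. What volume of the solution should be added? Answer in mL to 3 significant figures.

243 mL

[OCl⁻]/[HOCl] = 10^(pH − pKa) = 10^(7.6 − 7.48) = 1.318; fraction as HOCl = 1/(1 + 1.318) = 0.4314.
Free chlorine required for 1 ppm HOCl: 1 / 0.4314 = 2.318 ppm.
FC to add: 2.318 − 0.5 = 1.818 mg/L as Cl₂.
Cl₂ equivalent: 1.818 mg/L × 18,100 L = 32.91 g.
Product at 11.4% available Cl: 32.91 / 0.114 = 288.7 g.
Volume: 288.7 g ÷ 1.19 g/mL = 242.6 mL.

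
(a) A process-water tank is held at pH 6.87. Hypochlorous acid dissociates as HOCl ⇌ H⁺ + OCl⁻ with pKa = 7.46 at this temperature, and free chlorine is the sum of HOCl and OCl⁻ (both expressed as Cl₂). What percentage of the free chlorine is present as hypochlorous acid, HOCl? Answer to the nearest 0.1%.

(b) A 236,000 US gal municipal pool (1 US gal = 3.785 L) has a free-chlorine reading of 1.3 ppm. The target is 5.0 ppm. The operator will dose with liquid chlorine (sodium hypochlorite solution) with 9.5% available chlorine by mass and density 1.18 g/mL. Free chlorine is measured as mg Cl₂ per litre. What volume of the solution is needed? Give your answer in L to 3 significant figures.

(a) 79.6%; (b) 29.5 L

(a) [OCl⁻]/[HOCl] = 10^(pH − pKa) = 10^(6.87 − 7.46) = 10^-0.59 = 0.257.
(a) Fraction as HOCl = 1 / (1 + 0.257) = 0.7955.

(b) Volume: 236,000 US gal × 3.785 L/gal = 893,260 L.
(b) Chlorine deficit: 5.0 − 1.3 = 3.7 ppm = 3.7 mg/L as Cl₂.
(b) Cl₂ equivalent needed: 3.7 mg/L × 893,260 L = 3,305,000 mg = 3305 g.
(b) Product at 9.5% available chlorine: 3305 / 0.095 = 34,790 g.
(b) Volume at density 1.18 g/mL: 34,790 g ÷ 1.18 g/mL = 29,480 mL.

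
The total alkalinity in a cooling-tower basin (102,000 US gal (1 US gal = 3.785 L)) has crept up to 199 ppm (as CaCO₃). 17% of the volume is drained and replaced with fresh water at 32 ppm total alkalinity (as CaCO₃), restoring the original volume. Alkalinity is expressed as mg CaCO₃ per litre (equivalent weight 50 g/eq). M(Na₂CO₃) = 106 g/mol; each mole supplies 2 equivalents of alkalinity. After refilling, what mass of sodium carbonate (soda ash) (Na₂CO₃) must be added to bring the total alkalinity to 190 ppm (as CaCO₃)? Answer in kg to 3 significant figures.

Volume: 102,000 US gal × 3.785 L/gal = 386,070 L.
After draining 17% and refilling: 199 × 0.83 + 32 × 0.17 = 170.61 ppm.
Deficit to target: 190 − 170.61 = 19.39 mg/L.
As CaCO₃: 19.39 mg/L × 386,070 L = 7486 g; ÷ 50 g/eq ÷ 2 = 74.86 mol Na₂CO₃.
Mass: 74.86 × 106 = 7935 g.

7.94 kg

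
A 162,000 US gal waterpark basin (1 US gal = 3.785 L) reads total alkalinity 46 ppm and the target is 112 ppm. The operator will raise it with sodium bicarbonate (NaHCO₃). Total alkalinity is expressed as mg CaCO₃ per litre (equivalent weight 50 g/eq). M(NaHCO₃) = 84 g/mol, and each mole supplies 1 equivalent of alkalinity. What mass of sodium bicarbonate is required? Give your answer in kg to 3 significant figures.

68.0 kg

Volume: 162,000 US gal × 3.785 L/gal = 613,170 L.
Alkalinity to add: (112 − 46) = 66 mg/L as CaCO₃ × 613,170 L = 40,470 g as CaCO₃.
Equivalents: 40,470 g ÷ 50 g/eq = 809.4 eq.
NaHCO₃ supplies 1 eq per mole → 809.4 mol.
Mass: 809.4 mol × 84 g/mol = 67,990 g.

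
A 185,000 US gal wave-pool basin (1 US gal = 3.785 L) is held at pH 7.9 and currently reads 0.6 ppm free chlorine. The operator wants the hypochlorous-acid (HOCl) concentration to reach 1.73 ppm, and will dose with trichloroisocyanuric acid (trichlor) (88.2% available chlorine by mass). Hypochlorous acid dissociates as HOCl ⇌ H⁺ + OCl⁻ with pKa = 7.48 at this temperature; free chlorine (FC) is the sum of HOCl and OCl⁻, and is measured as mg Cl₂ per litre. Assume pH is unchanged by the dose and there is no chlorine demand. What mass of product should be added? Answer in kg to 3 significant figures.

4.51 kg

Volume: 185,000 US gal × 3.785 L/gal = 700,225 L.
[OCl⁻]/[HOCl] = 10^(pH − pKa) = 10^(7.9 − 7.48) = 2.63; fraction as HOCl = 1/(1 + 2.63) = 0.2755.
Free chlorine required for 1.73 ppm HOCl: 1.73 / 0.2755 = 6.28 ppm.
FC to add: 6.28 − 0.6 = 5.68 mg/L as Cl₂.
Cl₂ equivalent: 5.68 mg/L × 700,225 L = 3978 g.
Product at 88.2% available Cl: 3978 / 0.882 = 4510 g.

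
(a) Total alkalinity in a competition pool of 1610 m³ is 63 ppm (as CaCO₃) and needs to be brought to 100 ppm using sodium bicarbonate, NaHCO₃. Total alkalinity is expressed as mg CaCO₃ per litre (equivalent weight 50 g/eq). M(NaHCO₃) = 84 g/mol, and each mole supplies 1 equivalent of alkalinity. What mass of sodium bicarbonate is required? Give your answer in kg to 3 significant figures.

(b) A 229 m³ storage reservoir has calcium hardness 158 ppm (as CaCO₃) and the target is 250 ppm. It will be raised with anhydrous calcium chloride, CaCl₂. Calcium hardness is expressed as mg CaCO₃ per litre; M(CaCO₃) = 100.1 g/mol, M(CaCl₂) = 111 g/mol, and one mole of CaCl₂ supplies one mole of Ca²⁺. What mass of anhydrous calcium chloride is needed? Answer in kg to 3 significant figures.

(a) Volume: 1610 m³ = 1,610,000 L.
(a) Alkalinity to add: (100 − 63) = 37 mg/L as CaCO₃ × 1,610,000 L = 59,570 g as CaCO₃.
(a) Equivalents: 59,570 g ÷ 50 g/eq = 1191 eq.
(a) NaHCO₃ supplies 1 eq per mole → 1191 mol.
(a) Mass: 1191 mol × 84 g/mol = 100,100 g.

(b) Volume: 229 m³ = 229,000 L.
(b) Hardness to add: (250 − 158) = 92 mg/L as CaCO₃ × 229,000 L = 21,070 g as CaCO₃.
(b) Moles of Ca²⁺ (1 mol Ca²⁺ ≡ 1 mol CaCO₃): 21,070 / 100.1 g/mol = 210.5 mol.
(b) Mass of CaCl₂: 210.5 × 111 = 23,360 g.

(a) 100 kg; (b) 23.4 kg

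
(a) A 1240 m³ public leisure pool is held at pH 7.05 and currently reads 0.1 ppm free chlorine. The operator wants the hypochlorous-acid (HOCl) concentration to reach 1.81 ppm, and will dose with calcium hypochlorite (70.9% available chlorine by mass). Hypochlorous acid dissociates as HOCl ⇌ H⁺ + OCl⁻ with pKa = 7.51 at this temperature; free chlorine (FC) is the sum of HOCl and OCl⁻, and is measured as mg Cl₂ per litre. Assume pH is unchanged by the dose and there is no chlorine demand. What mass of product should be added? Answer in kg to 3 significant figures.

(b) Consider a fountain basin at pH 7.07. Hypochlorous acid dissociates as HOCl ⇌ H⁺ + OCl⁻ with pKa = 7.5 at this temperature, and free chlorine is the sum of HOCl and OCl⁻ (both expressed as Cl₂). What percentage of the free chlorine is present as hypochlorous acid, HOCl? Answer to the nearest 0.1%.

(a) 4.09 kg; (b) 72.9%

(a) Volume: 1240 m³ = 1,240,000 L.
(a) [OCl⁻]/[HOCl] = 10^(pH − pKa) = 10^(7.05 − 7.51) = 0.3467; fraction as HOCl = 1/(1 + 0.3467) = 0.7425.
(a) Free chlorine required for 1.81 ppm HOCl: 1.81 / 0.7425 = 2.438 ppm.
(a) FC to add: 2.438 − 0.1 = 2.338 mg/L as Cl₂.
(a) Cl₂ equivalent: 2.338 mg/L × 1,240,000 L = 2899 g.
(a) Product at 70.9% available Cl: 2899 / 0.709 = 4088 g.

(b) [OCl⁻]/[HOCl] = 10^(pH − pKa) = 10^(7.07 − 7.5) = 10^-0.43 = 0.3715.
(b) Fraction as HOCl = 1 / (1 + 0.3715) = 0.7291.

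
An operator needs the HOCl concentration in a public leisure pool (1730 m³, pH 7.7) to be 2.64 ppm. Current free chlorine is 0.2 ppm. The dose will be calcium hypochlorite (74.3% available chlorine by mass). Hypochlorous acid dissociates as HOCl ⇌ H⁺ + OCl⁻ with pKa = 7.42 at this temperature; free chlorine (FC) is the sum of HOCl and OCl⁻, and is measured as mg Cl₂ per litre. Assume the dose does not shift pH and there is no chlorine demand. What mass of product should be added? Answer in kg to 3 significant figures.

Volume: 1730 m³ = 1,730,000 L.
[OCl⁻]/[HOCl] = 10^(pH − pKa) = 10^(7.7 − 7.42) = 1.905; fraction as HOCl = 1/(1 + 1.905) = 0.3442.
Free chlorine required for 2.64 ppm HOCl: 2.64 / 0.3442 = 7.67 ppm.
FC to add: 7.67 − 0.2 = 7.47 mg/L as Cl₂.
Cl₂ equivalent: 7.47 mg/L × 1,730,000 L = 12,920 g.
Product at 74.3% available Cl: 12,920 / 0.743 = 17,390 g.

17.4 kg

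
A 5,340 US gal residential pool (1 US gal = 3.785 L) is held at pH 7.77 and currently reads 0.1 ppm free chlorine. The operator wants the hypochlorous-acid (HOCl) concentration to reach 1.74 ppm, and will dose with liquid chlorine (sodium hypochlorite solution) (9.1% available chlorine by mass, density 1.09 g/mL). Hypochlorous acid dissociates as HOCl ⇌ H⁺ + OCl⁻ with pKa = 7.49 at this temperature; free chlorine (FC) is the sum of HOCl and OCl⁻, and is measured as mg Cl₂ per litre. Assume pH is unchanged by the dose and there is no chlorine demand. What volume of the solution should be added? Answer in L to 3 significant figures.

1.01 L

Volume: 5,340 US gal × 3.785 L/gal = 20,212 L.
[OCl⁻]/[HOCl] = 10^(pH − pKa) = 10^(7.77 − 7.49) = 1.905; fraction as HOCl = 1/(1 + 1.905) = 0.3442.
Free chlorine required for 1.74 ppm HOCl: 1.74 / 0.3442 = 5.056 ppm.
FC to add: 5.056 − 0.1 = 4.956 mg/L as Cl₂.
Cl₂ equivalent: 4.956 mg/L × 20,212 L = 100.2 g.
Product at 9.1% available Cl: 100.2 / 0.091 = 1101 g.
Volume: 1101 g ÷ 1.09 g/mL = 1010 mL.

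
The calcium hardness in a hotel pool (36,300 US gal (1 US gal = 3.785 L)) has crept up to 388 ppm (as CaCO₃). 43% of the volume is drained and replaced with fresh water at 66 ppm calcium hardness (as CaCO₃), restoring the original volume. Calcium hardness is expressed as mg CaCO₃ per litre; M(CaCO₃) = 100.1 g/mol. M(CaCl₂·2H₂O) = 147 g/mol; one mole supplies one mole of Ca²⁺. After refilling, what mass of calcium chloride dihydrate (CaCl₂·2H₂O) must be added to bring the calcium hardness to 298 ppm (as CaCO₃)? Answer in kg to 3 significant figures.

9.78 kg

Volume: 36,300 US gal × 3.785 L/gal = 137,396 L.
After draining 43% and refilling: 388 × 0.57 + 66 × 0.43 = 249.54 ppm.
Deficit to target: 298 − 249.54 = 48.46 mg/L.
As CaCO₃: 48.46 mg/L × 137,396 L = 6658 g; ÷ 100.1 = 66.52 mol Ca²⁺.
Mass: 66.52 × 147 = 9778 g.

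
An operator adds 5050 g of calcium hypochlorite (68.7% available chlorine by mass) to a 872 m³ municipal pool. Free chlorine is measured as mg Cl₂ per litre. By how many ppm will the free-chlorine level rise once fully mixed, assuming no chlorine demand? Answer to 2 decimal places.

Volume: 872 m³ = 872,000 L.
Available chlorine delivered: 5050 g × 0.687 = 3469 g as Cl₂.
Concentration rise: 3469 g / 872,000 L = 3.979 mg/L = 3.98 ppm.

3.98 ppm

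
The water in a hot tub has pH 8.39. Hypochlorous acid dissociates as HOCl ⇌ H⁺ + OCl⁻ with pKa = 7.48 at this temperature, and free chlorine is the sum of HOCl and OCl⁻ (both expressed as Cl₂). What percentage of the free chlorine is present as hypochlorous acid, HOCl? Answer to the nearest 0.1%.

[OCl⁻]/[HOCl] = 10^(pH − pKa) = 10^(8.39 − 7.48) = 10^0.91 = 8.128.
Fraction as HOCl = 1 / (1 + 8.128) = 0.1095.

11.0%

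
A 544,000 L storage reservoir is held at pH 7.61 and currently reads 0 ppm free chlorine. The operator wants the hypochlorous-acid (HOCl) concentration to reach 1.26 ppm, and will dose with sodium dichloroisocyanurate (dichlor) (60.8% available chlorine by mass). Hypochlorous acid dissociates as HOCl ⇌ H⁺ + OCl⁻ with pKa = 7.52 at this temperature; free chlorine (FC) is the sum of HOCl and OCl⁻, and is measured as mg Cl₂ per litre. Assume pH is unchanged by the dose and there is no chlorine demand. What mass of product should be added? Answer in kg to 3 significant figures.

2.51 kg

[OCl⁻]/[HOCl] = 10^(pH − pKa) = 10^(7.61 − 7.52) = 1.23; fraction as HOCl = 1/(1 + 1.23) = 0.4484.
Free chlorine required for 1.26 ppm HOCl: 1.26 / 0.4484 = 2.81 ppm.
FC to add: 2.81 − 0 = 2.81 mg/L as Cl₂.
Cl₂ equivalent: 2.81 mg/L × 544,000 L = 1529 g.
Product at 60.8% available Cl: 1529 / 0.608 = 2514 g.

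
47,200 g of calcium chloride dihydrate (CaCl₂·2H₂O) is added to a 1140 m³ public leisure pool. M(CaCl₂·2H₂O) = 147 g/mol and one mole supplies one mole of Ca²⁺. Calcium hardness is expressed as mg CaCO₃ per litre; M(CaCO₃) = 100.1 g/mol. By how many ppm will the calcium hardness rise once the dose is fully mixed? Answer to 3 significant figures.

28.2 ppm

Volume: 1140 m³ = 1,140,000 L.
Moles of Ca²⁺: 47,200 g ÷ 147 g/mol = 321.1 mol.
As CaCO₃: 321.1 mol × 100.1 g/mol = 32,140 g.
Rise: 32,140 g / 1,140,000 L × 1000 = 28.19 mg/L.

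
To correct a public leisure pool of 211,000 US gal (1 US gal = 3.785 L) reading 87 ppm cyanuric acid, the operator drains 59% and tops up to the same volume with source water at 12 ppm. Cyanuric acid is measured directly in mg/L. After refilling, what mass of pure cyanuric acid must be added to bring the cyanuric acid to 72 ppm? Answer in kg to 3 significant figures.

Volume: 211,000 US gal × 3.785 L/gal = 798,635 L.
After draining 59% and refilling: 87 × 0.41 + 12 × 0.59 = 42.75 ppm.
Deficit to target: 72 − 42.75 = 29.25 mg/L.
Mass: 29.25 mg/L × 798,635 L = 23,360 g cyanuric acid.

23.4 kg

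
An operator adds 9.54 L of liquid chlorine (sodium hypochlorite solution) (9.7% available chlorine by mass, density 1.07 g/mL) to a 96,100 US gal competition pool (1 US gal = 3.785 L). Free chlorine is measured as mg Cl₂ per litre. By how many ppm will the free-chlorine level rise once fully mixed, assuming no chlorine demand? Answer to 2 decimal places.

2.72 ppm

Volume: 96,100 US gal × 3.785 L/gal = 363,738 L.
Mass of solution: 9.54 L × 1000 mL/L × 1.07 g/mL = 10,210 g.
Available chlorine delivered: 10,210 g × 0.097 = 990.2 g as Cl₂.
Concentration rise: 990.2 g / 363,738 L = 2.722 mg/L = 2.72 ppm.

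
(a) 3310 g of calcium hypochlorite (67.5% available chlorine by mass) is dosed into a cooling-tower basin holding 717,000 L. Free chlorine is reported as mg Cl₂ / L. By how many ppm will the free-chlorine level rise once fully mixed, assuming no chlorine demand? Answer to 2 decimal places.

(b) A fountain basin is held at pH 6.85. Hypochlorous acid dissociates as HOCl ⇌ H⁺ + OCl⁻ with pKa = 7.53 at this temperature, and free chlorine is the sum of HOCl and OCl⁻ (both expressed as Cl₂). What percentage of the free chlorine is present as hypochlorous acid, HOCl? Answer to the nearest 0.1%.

(a) 3.12 ppm; (b) 82.7%

(a) Available chlorine delivered: 3310 g × 0.675 = 2234 g as Cl₂.
(a) Concentration rise: 2234 g / 717,000 L = 3.116 mg/L = 3.12 ppm.

(b) [OCl⁻]/[HOCl] = 10^(pH − pKa) = 10^(6.85 − 7.53) = 10^-0.68 = 0.2089.
(b) Fraction as HOCl = 1 / (1 + 0.2089) = 0.8272.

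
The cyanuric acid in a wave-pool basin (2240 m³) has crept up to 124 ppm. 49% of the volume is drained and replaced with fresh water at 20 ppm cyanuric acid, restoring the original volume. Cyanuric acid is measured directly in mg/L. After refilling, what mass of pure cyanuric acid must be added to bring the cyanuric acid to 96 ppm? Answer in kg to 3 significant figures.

51.4 kg

Volume: 2240 m³ = 2,240,000 L.
After draining 49% and refilling: 124 × 0.51 + 20 × 0.49 = 73.04 ppm.
Deficit to target: 96 − 73.04 = 22.96 mg/L.
Mass: 22.96 mg/L × 2,240,000 L = 51,430 g cyanuric acid.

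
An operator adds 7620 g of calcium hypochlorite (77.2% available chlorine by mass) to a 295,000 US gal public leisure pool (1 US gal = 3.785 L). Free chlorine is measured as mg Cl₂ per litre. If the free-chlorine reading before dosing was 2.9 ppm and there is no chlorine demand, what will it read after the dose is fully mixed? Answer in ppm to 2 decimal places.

Volume: 295,000 US gal × 3.785 L/gal = 1,116,575 L.
Available chlorine delivered: 7620 g × 0.772 = 5883 g as Cl₂.
Concentration rise: 5883 g / 1,116,575 L = 5.268 mg/L = 5.27 ppm.
Final FC: 2.9 + 5.27 = 8.17 ppm.

8.17 ppm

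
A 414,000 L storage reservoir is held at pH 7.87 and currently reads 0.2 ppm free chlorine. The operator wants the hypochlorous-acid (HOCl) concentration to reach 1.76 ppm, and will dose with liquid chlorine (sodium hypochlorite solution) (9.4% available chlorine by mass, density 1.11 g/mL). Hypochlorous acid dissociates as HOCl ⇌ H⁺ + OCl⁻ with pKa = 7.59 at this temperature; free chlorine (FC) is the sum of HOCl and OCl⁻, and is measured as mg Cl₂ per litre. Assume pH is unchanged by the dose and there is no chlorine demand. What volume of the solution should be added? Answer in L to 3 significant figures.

19.5 L

[OCl⁻]/[HOCl] = 10^(pH − pKa) = 10^(7.87 − 7.59) = 1.905; fraction as HOCl = 1/(1 + 1.905) = 0.3442.
Free chlorine required for 1.76 ppm HOCl: 1.76 / 0.3442 = 5.114 ppm.
FC to add: 5.114 − 0.2 = 4.914 mg/L as Cl₂.
Cl₂ equivalent: 4.914 mg/L × 414,000 L = 2034 g.
Product at 9.4% available Cl: 2034 / 0.094 = 21,640 g.
Volume: 21,640 g ÷ 1.11 g/mL = 19,500 mL.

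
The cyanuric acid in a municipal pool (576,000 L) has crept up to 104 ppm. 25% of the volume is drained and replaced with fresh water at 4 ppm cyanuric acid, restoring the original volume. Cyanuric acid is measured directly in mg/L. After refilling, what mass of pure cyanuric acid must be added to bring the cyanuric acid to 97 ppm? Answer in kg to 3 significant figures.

After draining 25% and refilling: 104 × 0.75 + 4 × 0.25 = 79 ppm.
Deficit to target: 97 − 79 = 18 mg/L.
Mass: 18 mg/L × 576,000 L = 10,370 g cyanuric acid.

10.4 kg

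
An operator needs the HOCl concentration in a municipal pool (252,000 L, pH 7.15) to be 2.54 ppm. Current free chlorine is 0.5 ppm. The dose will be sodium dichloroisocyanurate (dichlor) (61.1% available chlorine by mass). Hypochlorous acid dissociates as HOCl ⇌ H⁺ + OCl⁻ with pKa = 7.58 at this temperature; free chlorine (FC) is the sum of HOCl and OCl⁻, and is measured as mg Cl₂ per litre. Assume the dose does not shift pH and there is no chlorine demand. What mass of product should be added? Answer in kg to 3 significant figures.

[OCl⁻]/[HOCl] = 10^(pH − pKa) = 10^(7.15 − 7.58) = 0.3715; fraction as HOCl = 1/(1 + 0.3715) = 0.7291.
Free chlorine required for 2.54 ppm HOCl: 2.54 / 0.7291 = 3.484 ppm.
FC to add: 3.484 − 0.5 = 2.984 mg/L as Cl₂.
Cl₂ equivalent: 2.984 mg/L × 252,000 L = 751.9 g.
Product at 61.1% available Cl: 751.9 / 0.611 = 1231 g.

1.23 kg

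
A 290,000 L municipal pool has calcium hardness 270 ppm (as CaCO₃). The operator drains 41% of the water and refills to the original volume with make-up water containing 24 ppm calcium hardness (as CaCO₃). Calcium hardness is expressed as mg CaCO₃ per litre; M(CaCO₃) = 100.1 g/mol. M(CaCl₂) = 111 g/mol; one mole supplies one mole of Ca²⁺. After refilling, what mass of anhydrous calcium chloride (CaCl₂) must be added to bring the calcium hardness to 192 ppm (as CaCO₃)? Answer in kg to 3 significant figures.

7.35 kg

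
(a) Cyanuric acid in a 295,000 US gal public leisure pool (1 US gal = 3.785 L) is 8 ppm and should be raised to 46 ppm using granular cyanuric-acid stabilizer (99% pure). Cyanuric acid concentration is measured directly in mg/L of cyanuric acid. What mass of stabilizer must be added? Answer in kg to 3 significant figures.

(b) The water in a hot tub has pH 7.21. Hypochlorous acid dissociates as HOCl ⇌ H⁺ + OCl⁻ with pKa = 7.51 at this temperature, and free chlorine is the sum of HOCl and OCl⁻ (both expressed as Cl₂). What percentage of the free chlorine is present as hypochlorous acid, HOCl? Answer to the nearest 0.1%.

(a) 42.9 kg; (b) 66.6%

(a) Volume: 295,000 US gal × 3.785 L/gal = 1,116,575 L.
(a) CYA to add: (46 − 8) = 38 mg/L × 1,116,575 L = 42,430 g cyanuric acid.
(a) At 99% purity: 42,430 / 0.99 = 42,860 g product.

(b) [OCl⁻]/[HOCl] = 10^(pH − pKa) = 10^(7.21 − 7.51) = 10^-0.30 = 0.5012.
(b) Fraction as HOCl = 1 / (1 + 0.5012) = 0.6661.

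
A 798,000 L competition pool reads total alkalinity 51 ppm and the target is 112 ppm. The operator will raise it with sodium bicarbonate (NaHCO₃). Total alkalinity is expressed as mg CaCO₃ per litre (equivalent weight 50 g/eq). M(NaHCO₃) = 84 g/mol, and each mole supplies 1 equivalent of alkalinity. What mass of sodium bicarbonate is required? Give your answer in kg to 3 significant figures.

Alkalinity to add: (112 − 51) = 61 mg/L as CaCO₃ × 798,000 L = 48,680 g as CaCO₃.
Equivalents: 48,680 g ÷ 50 g/eq = 973.6 eq.
NaHCO₃ supplies 1 eq per mole → 973.6 mol.
Mass: 973.6 mol × 84 g/mol = 81,780 g.

81.8 kg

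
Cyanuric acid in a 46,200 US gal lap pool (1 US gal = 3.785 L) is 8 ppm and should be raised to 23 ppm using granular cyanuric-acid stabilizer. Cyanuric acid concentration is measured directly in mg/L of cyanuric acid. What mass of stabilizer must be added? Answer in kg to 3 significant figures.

Volume: 46,200 US gal × 3.785 L/gal = 174,867 L.
CYA to add: (23 − 8) = 15 mg/L × 174,867 L = 2623 g cyanuric acid.

2.62 kg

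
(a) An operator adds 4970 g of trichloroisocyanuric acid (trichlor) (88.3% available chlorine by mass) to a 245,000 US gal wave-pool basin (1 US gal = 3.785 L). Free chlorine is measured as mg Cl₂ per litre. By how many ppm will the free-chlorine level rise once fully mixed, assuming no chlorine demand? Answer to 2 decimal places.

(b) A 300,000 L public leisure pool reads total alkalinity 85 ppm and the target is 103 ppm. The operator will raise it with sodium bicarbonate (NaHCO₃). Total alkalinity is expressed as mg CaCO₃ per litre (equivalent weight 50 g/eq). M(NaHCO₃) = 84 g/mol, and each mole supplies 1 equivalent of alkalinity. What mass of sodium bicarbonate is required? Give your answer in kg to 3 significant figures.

(a) Volume: 245,000 US gal × 3.785 L/gal = 927,325 L.
(a) Available chlorine delivered: 4970 g × 0.883 = 4389 g as Cl₂.
(a) Concentration rise: 4389 g / 927,325 L = 4.732 mg/L = 4.73 ppm.

(b) Alkalinity to add: (103 − 85) = 18 mg/L as CaCO₃ × 300,000 L = 5400 g as CaCO₃.
(b) Equivalents: 5400 g ÷ 50 g/eq = 108 eq.
(b) NaHCO₃ supplies 1 eq per mole → 108 mol.
(b) Mass: 108 mol × 84 g/mol = 9072 g.

(a) 4.73 ppm; (b) 9.07 kg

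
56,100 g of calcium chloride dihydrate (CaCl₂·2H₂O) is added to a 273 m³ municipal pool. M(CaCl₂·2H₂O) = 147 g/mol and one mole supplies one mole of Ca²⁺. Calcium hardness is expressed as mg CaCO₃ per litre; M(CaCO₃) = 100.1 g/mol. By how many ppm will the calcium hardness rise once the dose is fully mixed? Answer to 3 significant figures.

Volume: 273 m³ = 273,000 L.
Moles of Ca²⁺: 56,100 g ÷ 147 g/mol = 381.6 mol.
As CaCO₃: 381.6 mol × 100.1 g/mol = 38,200 g.
Rise: 38,200 g / 273,000 L × 1000 = 139.9 mg/L.

140 ppm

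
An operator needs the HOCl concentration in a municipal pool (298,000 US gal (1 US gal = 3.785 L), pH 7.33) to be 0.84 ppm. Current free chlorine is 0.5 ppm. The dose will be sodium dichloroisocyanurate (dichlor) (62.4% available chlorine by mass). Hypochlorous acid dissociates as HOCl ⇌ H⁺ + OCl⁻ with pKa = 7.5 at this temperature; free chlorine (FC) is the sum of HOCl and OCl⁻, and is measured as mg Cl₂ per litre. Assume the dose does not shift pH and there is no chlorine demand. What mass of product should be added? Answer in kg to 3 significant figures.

Volume: 298,000 US gal × 3.785 L/gal = 1,127,930 L.
[OCl⁻]/[HOCl] = 10^(pH − pKa) = 10^(7.33 − 7.5) = 0.6761; fraction as HOCl = 1/(1 + 0.6761) = 0.5966.
Free chlorine required for 0.84 ppm HOCl: 0.84 / 0.5966 = 1.408 ppm.
FC to add: 1.408 − 0.5 = 0.9079 mg/L as Cl₂.
Cl₂ equivalent: 0.9079 mg/L × 1,127,930 L = 1024 g.
Product at 62.4% available Cl: 1024 / 0.624 = 1641 g.

1.64 kg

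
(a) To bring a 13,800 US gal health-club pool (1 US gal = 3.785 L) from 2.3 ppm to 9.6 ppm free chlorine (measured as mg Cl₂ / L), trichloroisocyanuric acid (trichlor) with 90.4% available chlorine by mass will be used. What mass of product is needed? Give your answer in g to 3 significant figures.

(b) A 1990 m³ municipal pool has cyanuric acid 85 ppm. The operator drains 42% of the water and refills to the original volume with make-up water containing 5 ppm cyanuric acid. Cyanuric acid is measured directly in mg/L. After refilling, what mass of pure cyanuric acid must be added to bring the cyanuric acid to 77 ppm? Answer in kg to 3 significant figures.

(a) 422 g; (b) 50.9 kg

(a) Volume: 13,800 US gal × 3.785 L/gal = 52,233 L.
(a) Chlorine deficit: 9.6 − 2.3 = 7.3 ppm = 7.3 mg/L as Cl₂.
(a) Cl₂ equivalent needed: 7.3 mg/L × 52,233 L = 381,300 mg = 381.3 g.
(a) Product at 90.4% available chlorine: 381.3 / 0.904 = 421.8 g.

(b) Volume: 1990 m³ = 1,990,000 L.
(b) After draining 42% and refilling: 85 × 0.58 + 5 × 0.42 = 51.4 ppm.
(b) Deficit to target: 77 − 51.4 = 25.6 mg/L.
(b) Mass: 25.6 mg/L × 1,990,000 L = 50,940 g cyanuric acid.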